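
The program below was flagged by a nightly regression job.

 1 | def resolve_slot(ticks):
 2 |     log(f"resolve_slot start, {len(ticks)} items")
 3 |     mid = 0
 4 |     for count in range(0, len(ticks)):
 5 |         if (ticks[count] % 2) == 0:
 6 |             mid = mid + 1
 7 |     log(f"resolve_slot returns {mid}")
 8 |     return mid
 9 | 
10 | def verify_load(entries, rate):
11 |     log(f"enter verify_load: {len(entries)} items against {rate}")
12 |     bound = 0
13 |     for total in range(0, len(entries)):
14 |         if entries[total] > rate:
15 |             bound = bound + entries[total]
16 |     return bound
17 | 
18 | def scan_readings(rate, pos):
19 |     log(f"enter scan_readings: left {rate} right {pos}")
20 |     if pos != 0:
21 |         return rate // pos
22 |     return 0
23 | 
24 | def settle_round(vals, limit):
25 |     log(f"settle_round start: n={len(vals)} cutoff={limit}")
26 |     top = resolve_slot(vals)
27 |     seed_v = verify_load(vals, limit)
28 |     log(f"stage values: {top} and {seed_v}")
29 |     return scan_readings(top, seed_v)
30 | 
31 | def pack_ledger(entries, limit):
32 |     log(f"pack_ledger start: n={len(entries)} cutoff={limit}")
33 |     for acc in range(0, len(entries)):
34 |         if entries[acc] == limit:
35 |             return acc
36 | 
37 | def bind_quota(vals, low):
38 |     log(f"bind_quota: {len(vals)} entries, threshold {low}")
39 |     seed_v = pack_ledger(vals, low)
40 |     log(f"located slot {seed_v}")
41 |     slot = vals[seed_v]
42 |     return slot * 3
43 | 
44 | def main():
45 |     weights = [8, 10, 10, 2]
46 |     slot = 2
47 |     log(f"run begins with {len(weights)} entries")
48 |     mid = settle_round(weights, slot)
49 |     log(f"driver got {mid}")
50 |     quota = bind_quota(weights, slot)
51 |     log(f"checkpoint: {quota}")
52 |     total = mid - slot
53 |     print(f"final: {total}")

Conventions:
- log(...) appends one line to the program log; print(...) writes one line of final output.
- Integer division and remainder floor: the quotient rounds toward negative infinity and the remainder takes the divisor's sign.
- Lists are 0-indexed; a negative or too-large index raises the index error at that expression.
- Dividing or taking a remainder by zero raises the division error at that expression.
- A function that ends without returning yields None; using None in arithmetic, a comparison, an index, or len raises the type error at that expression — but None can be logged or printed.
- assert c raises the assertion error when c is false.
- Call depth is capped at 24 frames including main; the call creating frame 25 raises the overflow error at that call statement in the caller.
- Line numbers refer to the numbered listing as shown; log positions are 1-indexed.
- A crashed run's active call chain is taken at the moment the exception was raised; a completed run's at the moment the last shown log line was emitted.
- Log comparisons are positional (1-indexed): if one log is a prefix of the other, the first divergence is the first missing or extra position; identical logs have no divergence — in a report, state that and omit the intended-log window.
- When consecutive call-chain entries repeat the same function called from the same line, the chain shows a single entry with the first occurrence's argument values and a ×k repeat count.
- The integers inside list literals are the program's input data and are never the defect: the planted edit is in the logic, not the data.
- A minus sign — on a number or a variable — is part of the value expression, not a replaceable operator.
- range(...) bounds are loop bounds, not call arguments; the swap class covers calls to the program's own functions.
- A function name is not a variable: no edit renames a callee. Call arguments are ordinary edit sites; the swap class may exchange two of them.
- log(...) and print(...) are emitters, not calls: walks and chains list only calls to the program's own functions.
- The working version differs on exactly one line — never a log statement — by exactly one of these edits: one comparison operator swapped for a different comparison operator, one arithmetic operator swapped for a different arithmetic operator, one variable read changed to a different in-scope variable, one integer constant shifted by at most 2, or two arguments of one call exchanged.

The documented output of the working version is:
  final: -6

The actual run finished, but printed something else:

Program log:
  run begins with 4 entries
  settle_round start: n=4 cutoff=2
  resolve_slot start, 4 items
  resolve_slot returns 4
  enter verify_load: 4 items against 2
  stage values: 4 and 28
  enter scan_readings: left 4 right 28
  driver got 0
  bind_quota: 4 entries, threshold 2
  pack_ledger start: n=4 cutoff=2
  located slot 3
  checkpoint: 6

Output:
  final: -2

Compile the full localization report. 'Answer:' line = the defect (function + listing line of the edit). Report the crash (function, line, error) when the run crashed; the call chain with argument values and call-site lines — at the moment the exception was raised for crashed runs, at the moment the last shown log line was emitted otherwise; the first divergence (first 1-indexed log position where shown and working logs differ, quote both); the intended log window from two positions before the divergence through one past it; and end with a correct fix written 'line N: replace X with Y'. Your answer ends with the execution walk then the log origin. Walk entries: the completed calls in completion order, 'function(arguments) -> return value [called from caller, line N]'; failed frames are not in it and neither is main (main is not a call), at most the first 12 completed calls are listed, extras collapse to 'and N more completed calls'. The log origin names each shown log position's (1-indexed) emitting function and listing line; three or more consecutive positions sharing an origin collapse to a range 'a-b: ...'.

Answer: the defect is in main at line 52.
Core observation: Nothing in the log betrays the bug — only the output does.
Call chain: main.
First divergence: none (the log streams are identical).
Execution walk:
  resolve_slot([8, 10, 10, 2]) -> 4  [called from settle_round, line 26]
  verify_load([8, 10, 10, 2], 2) -> 28  [called from settle_round, line 27]
  scan_readings(4, 28) -> 0  [called from settle_round, line 29]
  settle_round([8, 10, 10, 2], 2) -> 0  [called from main, line 48]
  pack_ledger([8, 10, 10, 2], 2) -> 3  [called from bind_quota, line 39]
  bind_quota([8, 10, 10, 2], 2) -> 6  [called from main, line 50]
Origin of each log line:
  1 — main, line 47
  2 — settle_round, line 25
  3 — resolve_slot, line 2
  4 — resolve_slot, line 7
  5 — verify_load, line 11
  6 — settle_round, line 28
  7 — scan_readings, line 19
  8 — main, line 49
  9 — bind_quota, line 38
  10 — pack_ledger, line 32
  11 — bind_quota, line 40
  12 — main, line 51
A correct fix: line 52: replace `slot` with `quota`.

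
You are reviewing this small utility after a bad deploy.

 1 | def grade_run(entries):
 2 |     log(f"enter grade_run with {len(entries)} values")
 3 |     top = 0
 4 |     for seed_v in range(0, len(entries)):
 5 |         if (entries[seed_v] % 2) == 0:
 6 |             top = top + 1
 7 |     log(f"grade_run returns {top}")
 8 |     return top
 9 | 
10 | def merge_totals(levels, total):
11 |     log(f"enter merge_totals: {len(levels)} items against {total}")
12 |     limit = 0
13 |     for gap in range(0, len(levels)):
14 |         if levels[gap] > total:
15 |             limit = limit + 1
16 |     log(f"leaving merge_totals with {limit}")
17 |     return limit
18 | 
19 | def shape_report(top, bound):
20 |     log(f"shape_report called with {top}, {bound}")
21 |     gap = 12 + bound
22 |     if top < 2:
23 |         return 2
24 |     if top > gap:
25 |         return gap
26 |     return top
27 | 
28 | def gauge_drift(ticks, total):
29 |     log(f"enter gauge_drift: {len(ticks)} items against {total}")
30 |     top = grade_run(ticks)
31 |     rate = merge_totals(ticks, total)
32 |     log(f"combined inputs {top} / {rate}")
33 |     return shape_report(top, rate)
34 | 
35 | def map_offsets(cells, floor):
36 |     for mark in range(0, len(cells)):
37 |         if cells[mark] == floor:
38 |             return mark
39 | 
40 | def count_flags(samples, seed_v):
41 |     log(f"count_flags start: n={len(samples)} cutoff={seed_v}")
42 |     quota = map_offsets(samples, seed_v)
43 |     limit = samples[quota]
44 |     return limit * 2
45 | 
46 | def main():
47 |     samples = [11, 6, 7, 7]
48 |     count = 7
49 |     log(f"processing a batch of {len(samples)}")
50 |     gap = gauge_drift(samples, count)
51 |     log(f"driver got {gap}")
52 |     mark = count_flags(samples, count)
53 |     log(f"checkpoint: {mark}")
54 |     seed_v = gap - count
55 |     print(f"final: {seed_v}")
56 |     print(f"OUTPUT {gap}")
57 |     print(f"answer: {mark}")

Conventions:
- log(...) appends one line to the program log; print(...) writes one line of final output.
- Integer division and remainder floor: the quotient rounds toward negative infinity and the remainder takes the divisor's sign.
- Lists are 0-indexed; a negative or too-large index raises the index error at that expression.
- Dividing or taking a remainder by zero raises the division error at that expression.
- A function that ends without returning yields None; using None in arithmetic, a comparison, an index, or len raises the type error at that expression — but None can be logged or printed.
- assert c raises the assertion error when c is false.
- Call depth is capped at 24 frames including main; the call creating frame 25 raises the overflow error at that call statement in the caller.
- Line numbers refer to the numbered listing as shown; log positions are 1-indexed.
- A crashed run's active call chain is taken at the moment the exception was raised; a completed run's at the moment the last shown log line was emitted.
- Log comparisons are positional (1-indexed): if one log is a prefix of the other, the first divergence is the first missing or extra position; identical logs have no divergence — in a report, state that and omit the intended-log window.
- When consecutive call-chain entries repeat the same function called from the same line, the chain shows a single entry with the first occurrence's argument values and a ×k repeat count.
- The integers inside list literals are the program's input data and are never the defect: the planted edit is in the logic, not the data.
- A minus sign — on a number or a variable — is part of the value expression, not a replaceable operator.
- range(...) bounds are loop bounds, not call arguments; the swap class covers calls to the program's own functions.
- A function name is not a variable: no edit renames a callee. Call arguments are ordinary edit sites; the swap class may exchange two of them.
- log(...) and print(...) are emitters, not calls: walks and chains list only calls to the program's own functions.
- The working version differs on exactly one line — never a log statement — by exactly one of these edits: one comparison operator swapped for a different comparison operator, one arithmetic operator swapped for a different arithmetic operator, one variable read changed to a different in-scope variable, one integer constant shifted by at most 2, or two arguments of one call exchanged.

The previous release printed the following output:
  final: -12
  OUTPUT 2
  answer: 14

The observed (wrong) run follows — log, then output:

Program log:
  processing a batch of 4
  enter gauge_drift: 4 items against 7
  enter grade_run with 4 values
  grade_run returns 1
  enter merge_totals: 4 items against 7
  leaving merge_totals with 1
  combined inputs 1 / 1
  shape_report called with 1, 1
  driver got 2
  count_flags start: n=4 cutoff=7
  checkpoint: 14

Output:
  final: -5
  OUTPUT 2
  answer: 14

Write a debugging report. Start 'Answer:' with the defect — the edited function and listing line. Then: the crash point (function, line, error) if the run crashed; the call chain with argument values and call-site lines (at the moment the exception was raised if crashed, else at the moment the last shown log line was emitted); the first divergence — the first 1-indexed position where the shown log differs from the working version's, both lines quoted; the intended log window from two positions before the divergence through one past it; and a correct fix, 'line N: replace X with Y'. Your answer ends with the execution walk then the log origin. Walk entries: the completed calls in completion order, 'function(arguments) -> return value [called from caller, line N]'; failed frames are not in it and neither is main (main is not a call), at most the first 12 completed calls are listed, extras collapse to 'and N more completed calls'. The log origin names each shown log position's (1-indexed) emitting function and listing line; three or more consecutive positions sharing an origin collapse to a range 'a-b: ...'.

Answer: the defect is in main at line 54.
The tell: Every logged value matches the working version; the printed result is what differs.
Call chain: main.
First divergence: none; the two logs match at every position.
Execution walk:
  grade_run([11, 6, 7, 7]) -> 1  [called from gauge_drift, line 30]
  merge_totals([11, 6, 7, 7], 7) -> 1  [called from gauge_drift, line 31]
  shape_report(1, 1) -> 2  [called from gauge_drift, line 33]
  gauge_drift([11, 6, 7, 7], 7) -> 2  [called from main, line 50]
  map_offsets([11, 6, 7, 7], 7) -> 2  [called from count_flags, line 42]
  count_flags([11, 6, 7, 7], 7) -> 14  [called from main, line 52]
Origin of each log line:
  1 — main, line 49
  2 — gauge_drift, line 29
  3 — grade_run, line 2
  4 — grade_run, line 7
  5 — merge_totals, line 11
  6 — merge_totals, line 16
  7 — gauge_drift, line 32
  8 — shape_report, line 20
  9 — main, line 51
  10 — count_flags, line 41
  11 — main, line 53
A correct fix: line 54: replace `count` with `mark`.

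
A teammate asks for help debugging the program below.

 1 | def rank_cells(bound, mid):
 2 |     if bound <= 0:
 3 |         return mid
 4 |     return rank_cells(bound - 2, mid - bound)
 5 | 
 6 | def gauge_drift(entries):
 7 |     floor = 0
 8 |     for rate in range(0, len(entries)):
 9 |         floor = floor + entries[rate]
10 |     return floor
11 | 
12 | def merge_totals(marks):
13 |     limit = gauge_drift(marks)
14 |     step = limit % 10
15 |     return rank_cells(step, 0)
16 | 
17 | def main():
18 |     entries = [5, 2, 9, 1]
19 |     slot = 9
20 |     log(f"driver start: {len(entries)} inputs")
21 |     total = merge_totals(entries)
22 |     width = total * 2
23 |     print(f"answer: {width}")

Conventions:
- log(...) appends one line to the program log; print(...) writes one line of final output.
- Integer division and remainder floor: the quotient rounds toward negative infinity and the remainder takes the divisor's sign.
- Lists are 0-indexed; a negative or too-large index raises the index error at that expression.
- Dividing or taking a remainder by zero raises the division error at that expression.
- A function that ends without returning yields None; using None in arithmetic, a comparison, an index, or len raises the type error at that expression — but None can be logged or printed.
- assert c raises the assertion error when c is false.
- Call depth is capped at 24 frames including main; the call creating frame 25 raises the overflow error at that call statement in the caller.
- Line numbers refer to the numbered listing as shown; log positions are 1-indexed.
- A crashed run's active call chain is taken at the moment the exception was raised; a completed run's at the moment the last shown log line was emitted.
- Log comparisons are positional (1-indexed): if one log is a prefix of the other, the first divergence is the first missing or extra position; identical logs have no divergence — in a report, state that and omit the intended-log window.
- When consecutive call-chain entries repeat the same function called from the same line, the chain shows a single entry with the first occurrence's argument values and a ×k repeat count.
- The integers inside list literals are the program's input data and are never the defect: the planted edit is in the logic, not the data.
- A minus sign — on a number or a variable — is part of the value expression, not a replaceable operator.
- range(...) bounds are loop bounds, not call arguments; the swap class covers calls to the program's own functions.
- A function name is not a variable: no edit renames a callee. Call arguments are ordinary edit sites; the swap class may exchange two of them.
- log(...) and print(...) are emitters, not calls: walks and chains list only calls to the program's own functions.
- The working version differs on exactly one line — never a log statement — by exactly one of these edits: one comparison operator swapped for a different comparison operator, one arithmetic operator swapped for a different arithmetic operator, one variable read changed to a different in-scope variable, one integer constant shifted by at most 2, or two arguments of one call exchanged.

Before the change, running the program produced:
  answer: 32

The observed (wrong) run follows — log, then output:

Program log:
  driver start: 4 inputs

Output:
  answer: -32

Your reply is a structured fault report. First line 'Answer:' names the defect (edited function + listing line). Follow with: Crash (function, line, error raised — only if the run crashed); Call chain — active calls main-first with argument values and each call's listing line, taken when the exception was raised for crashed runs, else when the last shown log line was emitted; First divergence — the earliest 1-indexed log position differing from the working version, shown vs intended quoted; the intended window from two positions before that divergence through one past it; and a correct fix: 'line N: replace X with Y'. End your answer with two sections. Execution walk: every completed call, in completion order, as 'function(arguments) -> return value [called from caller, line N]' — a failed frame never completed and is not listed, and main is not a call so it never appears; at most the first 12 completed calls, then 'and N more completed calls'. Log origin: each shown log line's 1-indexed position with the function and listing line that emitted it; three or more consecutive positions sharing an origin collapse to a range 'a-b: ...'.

Answer: the defect is in rank_cells at line 4.
Key observation: No log line changed; the fault shows up purely in the output.
Call chain: main.
First divergence: there is none — every log position agrees.
Execution walk:
  gauge_drift([5, 2, 9, 1]) -> 17  [called from merge_totals, line 13]
  rank_cells(-1, -16) -> -16  [called from rank_cells, line 4]
  rank_cells(1, -15) -> -16  [called from rank_cells, line 4]
  rank_cells(3, -12) -> -16  [called from rank_cells, line 4]
  rank_cells(5, -7) -> -16  [called from rank_cells, line 4]
  rank_cells(7, 0) -> -16  [called from merge_totals, line 15]
  merge_totals([5, 2, 9, 1]) -> -16  [called from main, line 21]
Log origin:
  1 — main, line 20
A correct fix: line 4: replace `mid - bound` with `mid + bound`.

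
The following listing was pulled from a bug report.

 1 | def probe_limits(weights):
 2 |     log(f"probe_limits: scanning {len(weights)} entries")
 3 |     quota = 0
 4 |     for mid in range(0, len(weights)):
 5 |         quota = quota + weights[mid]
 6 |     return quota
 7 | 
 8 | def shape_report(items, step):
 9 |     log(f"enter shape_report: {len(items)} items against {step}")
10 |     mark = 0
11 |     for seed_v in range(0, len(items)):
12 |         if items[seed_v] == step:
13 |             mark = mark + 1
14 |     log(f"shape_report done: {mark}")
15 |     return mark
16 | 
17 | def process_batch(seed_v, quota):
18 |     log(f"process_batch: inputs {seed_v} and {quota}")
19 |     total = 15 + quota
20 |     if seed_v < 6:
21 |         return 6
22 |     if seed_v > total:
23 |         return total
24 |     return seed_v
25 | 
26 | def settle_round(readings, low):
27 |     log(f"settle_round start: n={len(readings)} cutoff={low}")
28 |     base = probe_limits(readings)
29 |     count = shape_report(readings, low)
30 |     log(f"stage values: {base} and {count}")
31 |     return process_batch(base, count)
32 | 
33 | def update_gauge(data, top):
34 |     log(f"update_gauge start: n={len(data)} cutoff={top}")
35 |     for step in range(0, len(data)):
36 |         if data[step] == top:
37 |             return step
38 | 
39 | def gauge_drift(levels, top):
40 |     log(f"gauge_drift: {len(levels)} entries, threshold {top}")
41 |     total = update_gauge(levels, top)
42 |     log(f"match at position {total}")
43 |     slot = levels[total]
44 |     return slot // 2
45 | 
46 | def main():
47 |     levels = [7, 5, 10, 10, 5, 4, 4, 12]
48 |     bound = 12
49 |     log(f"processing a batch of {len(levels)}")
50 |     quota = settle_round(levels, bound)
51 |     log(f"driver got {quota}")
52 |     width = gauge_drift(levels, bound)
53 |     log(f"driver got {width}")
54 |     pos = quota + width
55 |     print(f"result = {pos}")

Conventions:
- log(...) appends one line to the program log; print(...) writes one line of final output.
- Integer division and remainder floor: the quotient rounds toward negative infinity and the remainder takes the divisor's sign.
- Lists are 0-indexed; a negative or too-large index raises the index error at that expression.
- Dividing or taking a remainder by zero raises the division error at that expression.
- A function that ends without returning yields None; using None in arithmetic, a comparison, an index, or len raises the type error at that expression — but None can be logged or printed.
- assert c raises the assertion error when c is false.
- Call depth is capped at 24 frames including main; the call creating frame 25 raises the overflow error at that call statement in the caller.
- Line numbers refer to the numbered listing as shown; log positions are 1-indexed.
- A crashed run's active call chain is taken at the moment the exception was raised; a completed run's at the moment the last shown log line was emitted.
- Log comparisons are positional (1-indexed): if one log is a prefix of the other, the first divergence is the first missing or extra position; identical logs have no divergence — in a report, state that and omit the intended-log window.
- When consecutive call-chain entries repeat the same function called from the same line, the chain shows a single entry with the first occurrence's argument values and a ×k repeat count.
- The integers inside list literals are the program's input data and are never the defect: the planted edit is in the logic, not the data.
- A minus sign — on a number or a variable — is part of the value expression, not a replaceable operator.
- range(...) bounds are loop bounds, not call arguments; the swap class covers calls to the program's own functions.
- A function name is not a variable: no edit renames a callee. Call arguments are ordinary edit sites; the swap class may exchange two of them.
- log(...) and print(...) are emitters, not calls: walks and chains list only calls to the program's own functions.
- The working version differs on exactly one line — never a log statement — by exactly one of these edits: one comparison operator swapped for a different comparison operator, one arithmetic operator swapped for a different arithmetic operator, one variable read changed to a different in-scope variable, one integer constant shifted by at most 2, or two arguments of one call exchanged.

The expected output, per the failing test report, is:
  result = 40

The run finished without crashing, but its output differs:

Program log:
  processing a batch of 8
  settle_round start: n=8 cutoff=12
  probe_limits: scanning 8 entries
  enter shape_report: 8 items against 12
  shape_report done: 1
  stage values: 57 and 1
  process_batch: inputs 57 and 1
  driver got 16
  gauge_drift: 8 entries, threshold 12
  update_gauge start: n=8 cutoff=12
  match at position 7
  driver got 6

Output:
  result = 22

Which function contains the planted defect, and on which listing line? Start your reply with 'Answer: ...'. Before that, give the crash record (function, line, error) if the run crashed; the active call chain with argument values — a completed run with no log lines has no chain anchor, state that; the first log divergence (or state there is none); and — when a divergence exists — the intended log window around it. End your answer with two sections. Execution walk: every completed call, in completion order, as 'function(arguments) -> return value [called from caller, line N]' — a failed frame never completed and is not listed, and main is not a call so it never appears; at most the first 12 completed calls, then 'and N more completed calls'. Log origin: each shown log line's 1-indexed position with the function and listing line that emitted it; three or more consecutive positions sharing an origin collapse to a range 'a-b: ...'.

Answer: the defect is in gauge_drift at line 44.
Key observation: The log first diverges at position 12: the faulty run prints 'driver got 6' where the working version prints 'driver got 24'.
Call chain: main.
First divergence: position 12 — the shown line 'driver got 6' should read 'driver got 24'.
Intended log window:
  10: update_gauge start: n=8 cutoff=12
  11: match at position 7
  12: driver got 24
Execution walk:
  probe_limits([7, 5, 10, 10, 5, 4, 4, 12]) -> 57  [called from settle_round, line 28]
  shape_report([7, 5, 10, 10, 5, 4, 4, 12], 12) -> 1  [called from settle_round, line 29]
  process_batch(57, 1) -> 16  [called from settle_round, line 31]
  settle_round([7, 5, 10, 10, 5, 4, 4, 12], 12) -> 16  [called from main, line 50]
  update_gauge([7, 5, 10, 10, 5, 4, 4, 12], 12) -> 7  [called from gauge_drift, line 41]
  gauge_drift([7, 5, 10, 10, 5, 4, 4, 12], 12) -> 6  [called from main, line 52]
Log origin:
  1: emitted by main (line 49)
  2: emitted by settle_round (line 27)
  3: emitted by probe_limits (line 2)
  4: emitted by shape_report (line 9)
  5: emitted by shape_report (line 14)
  6: emitted by settle_round (line 30)
  7: emitted by process_batch (line 18)
  8: emitted by main (line 51)
  9: emitted by gauge_drift (line 40)
  10: emitted by update_gauge (line 34)
  11: emitted by gauge_drift (line 42)
  12: emitted by main (line 53)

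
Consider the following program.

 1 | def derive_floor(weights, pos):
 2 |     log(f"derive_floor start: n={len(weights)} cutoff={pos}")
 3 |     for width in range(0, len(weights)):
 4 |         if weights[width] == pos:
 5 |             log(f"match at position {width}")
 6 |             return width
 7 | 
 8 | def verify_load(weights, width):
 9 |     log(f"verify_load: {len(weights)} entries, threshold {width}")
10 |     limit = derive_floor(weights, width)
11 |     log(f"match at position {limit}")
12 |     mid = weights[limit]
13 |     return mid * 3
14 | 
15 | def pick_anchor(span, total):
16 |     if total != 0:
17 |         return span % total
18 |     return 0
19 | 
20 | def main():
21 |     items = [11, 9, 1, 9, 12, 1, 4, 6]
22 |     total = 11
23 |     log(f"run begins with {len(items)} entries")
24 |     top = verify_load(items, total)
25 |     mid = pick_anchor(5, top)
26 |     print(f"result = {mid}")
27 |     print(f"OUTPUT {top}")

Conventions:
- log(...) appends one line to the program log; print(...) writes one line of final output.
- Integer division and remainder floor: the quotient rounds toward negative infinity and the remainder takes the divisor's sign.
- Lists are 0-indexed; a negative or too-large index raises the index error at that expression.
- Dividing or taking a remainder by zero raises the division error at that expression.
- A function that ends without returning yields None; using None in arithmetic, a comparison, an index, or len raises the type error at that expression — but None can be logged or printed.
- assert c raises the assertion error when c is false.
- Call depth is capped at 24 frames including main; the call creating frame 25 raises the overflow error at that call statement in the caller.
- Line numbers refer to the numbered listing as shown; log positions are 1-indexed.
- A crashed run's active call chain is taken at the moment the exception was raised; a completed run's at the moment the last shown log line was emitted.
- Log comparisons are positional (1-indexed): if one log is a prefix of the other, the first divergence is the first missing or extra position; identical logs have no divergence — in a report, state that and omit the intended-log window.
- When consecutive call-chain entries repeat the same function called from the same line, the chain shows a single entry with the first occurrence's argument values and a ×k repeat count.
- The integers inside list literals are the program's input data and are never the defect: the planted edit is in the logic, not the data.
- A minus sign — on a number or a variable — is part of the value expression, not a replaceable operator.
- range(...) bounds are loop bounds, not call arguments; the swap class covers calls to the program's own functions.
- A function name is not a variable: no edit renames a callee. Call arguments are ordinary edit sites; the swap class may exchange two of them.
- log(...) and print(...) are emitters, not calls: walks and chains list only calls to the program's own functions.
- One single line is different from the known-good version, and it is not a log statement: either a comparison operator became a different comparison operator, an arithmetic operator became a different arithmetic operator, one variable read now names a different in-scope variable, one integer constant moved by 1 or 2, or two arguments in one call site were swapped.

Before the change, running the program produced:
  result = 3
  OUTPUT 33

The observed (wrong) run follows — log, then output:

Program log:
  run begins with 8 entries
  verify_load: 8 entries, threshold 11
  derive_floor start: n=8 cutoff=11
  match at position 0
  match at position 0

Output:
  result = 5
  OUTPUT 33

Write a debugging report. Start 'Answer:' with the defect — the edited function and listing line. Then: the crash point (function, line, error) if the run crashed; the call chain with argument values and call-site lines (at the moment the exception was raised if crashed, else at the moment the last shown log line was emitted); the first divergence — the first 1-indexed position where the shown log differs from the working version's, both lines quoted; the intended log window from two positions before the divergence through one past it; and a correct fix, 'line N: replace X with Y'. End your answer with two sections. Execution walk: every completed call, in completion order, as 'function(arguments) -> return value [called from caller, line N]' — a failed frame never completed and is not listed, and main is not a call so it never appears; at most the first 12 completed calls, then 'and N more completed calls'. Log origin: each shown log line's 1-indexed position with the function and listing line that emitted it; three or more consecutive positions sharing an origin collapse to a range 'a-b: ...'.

Answer: the defect is in main at line 25.
The tell: The two runs log identically and part ways only at the printed values.
Call chain: main -> verify_load([11, 9, 1, 9, 12, 1, 4, 6], 11) (called at line 24).
First divergence: there is none — every log position agrees.
Execution walk:
  derive_floor([11, 9, 1, 9, 12, 1, 4, 6], 11) -> 0  [called from verify_load, line 10]
  verify_load([11, 9, 1, 9, 12, 1, 4, 6], 11) -> 33  [called from main, line 24]
  pick_anchor(5, 33) -> 5  [called from main, line 25]
Log origins:
  1: from main, line 23
  2: from verify_load, line 9
  3: from derive_floor, line 2
  4: from derive_floor, line 5
  5: from verify_load, line 11
A correct fix: line 25: replace `pick_anchor(5, top)` with `pick_anchor(top, 5)`.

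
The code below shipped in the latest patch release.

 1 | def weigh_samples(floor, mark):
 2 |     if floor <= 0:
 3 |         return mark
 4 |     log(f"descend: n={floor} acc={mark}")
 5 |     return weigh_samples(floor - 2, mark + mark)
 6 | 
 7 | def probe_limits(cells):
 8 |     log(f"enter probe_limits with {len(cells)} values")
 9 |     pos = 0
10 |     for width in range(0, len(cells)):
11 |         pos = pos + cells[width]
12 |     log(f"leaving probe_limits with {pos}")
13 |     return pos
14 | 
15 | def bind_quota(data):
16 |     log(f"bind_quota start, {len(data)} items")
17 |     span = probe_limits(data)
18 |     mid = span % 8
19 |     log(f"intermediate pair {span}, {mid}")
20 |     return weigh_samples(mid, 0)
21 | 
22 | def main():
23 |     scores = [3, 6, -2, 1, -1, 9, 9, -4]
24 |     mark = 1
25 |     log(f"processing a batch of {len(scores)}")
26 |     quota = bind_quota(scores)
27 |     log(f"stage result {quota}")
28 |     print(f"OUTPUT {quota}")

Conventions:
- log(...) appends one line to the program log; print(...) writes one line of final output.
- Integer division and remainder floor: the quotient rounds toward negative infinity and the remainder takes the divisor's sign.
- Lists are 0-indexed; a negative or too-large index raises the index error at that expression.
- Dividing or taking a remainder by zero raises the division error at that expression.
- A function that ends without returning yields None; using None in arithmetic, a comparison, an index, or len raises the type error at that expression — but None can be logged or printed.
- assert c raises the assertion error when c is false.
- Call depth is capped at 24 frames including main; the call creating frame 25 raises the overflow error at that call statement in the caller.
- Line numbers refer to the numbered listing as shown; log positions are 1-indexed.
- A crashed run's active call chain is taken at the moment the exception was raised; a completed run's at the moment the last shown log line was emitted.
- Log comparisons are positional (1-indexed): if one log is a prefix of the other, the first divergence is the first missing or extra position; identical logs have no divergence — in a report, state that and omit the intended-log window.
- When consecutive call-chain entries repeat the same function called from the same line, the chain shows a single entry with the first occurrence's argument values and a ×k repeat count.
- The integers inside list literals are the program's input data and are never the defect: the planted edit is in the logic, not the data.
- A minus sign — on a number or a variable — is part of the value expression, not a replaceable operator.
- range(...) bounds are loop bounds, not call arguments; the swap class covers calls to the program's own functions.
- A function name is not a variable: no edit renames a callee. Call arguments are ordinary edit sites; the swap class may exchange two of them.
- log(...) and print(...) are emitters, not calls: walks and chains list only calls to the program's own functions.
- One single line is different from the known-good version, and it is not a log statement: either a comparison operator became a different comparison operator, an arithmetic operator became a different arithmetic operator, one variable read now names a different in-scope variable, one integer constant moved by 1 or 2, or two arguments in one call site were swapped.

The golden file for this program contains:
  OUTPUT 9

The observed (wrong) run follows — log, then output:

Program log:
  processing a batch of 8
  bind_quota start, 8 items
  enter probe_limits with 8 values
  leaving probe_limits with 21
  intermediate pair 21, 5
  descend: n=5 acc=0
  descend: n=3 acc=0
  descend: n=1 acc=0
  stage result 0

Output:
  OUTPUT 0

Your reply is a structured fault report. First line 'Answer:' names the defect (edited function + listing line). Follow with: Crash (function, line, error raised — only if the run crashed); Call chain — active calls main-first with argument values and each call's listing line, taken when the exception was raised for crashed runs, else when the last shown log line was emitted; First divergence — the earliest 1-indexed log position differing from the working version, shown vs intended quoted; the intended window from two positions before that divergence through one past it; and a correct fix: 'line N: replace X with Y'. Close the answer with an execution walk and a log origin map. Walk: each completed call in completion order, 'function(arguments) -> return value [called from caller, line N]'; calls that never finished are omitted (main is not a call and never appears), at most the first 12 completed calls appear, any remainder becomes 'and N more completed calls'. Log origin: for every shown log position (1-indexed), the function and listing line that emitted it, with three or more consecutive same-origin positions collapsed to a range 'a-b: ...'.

Answer: the defect is in weigh_samples at line 5.
Key fact: The earliest visible damage is log position 7 — 'descend: n=3 acc=0' rather than the intended 'descend: n=3 acc=5'.
Call chain: main.
First divergence: position 7; shown 'descend: n=3 acc=0' vs intended 'descend: n=3 acc=5'.
Intended log window:
  5: intermediate pair 21, 5
  6: descend: n=5 acc=0
  7: descend: n=3 acc=5
  8: descend: n=1 acc=8
Execution walk:
  probe_limits([3, 6, -2, 1, -1, 9, 9, -4]) -> 21  [called from bind_quota, line 17]
  weigh_samples(-1, 0) -> 0  [called from weigh_samples, line 5]
  weigh_samples(1, 0) -> 0  [called from weigh_samples, line 5]
  weigh_samples(3, 0) -> 0  [called from weigh_samples, line 5]
  weigh_samples(5, 0) -> 0  [called from bind_quota, line 20]
  bind_quota([3, 6, -2, 1, -1, 9, 9, -4]) -> 0  [called from main, line 26]
Log origin:
  1: emitted by main (line 25)
  2: emitted by bind_quota (line 16)
  3: emitted by probe_limits (line 8)
  4: emitted by probe_limits (line 12)
  5: emitted by bind_quota (line 19)
  6-8: emitted by weigh_samples (line 4)
  9: emitted by main (line 27)
A correct fix: line 5: replace `mark + mark` with `mark + floor`.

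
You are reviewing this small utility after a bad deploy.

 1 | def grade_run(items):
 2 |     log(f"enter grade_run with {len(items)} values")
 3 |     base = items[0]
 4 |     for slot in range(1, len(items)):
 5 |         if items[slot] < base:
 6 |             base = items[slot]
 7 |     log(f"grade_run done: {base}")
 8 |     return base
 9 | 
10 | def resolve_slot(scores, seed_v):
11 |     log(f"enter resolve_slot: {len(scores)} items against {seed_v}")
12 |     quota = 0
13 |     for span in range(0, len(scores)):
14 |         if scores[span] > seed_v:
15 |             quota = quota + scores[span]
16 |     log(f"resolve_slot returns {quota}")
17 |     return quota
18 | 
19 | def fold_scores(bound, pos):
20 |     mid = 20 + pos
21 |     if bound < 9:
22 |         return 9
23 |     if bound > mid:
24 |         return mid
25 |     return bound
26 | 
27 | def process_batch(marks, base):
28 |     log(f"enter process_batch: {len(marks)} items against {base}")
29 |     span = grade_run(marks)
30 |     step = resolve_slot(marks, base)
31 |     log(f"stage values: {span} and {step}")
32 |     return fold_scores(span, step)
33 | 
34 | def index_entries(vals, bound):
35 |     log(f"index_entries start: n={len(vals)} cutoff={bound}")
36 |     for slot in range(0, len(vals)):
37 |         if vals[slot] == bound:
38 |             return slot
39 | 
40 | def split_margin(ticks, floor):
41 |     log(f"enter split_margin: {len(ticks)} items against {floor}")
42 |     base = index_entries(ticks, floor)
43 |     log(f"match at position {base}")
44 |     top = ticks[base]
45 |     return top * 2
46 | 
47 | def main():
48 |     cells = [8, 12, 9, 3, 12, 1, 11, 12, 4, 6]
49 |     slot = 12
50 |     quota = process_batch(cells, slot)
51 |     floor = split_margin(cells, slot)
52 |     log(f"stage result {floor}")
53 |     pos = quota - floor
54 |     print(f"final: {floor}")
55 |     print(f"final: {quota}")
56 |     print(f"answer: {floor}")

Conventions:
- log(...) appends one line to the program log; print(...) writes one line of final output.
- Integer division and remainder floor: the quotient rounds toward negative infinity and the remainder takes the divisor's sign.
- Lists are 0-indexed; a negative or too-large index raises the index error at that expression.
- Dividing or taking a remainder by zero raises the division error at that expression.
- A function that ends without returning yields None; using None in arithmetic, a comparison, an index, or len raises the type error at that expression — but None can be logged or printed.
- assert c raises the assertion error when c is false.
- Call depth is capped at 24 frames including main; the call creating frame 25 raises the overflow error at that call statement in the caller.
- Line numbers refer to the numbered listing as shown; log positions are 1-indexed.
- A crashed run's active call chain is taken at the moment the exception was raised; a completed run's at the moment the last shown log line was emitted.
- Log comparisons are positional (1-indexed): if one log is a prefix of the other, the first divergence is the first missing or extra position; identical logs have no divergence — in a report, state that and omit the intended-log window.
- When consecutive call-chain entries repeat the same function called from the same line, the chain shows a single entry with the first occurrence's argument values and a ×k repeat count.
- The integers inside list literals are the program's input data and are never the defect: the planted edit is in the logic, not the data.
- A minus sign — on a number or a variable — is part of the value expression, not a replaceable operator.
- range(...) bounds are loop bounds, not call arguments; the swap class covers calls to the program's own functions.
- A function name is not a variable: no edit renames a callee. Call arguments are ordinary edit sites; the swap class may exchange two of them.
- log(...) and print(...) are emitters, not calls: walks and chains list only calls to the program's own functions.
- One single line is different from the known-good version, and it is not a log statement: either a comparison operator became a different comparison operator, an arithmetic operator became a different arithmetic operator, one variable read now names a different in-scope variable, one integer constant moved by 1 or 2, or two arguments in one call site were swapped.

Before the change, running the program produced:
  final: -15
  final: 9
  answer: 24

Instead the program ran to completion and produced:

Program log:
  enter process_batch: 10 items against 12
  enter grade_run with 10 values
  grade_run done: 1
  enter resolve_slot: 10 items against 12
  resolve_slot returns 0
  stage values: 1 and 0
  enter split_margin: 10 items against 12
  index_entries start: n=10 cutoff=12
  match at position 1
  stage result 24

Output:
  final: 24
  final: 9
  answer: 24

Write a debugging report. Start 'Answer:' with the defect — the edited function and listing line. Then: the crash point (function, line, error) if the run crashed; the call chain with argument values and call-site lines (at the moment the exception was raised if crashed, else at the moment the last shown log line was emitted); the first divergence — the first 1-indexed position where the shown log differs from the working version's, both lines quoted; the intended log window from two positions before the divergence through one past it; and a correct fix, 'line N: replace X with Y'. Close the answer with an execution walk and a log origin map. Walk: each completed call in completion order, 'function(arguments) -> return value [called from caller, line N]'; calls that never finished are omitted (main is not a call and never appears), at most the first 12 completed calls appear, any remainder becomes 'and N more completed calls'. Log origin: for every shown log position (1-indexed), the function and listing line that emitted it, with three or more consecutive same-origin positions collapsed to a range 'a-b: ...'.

Answer: the defect is in main at line 54.
Key observation: Nothing in the log betrays the bug — only the output does.
Call chain: main.
First divergence: there is none — every log position agrees.
Execution walk:
  grade_run([8, 12, 9, 3, 12, 1, 11, 12, 4, 6]) -> 1  [called from process_batch, line 29]
  resolve_slot([8, 12, 9, 3, 12, 1, 11, 12, 4, 6], 12) -> 0  [called from process_batch, line 30]
  fold_scores(1, 0) -> 9  [called from process_batch, line 32]
  process_batch([8, 12, 9, 3, 12, 1, 11, 12, 4, 6], 12) -> 9  [called from main, line 50]
  index_entries([8, 12, 9, 3, 12, 1, 11, 12, 4, 6], 12) -> 1  [called from split_margin, line 42]
  split_margin([8, 12, 9, 3, 12, 1, 11, 12, 4, 6], 12) -> 24  [called from main, line 51]
Log origin:
  1 — process_batch, line 28
  2 — grade_run, line 2
  3 — grade_run, line 7
  4 — resolve_slot, line 11
  5 — resolve_slot, line 16
  6 — process_batch, line 31
  7 — split_margin, line 41
  8 — index_entries, line 35
  9 — split_margin, line 43
  10 — main, line 52
A correct fix: line 54: replace `floor` with `pos`.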